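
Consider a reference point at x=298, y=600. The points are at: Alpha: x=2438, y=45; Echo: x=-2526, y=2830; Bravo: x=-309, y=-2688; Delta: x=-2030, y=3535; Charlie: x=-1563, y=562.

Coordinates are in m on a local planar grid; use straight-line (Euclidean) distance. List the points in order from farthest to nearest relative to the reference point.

Delta, Echo, Bravo, Alpha, Charlie

Distance from the reference point at x=298, y=600 to each:
Delta x=-2030, y=3535: 3746.2 m
Echo x=-2526, y=2830: 3598.3 m
Bravo x=-309, y=-2688: 3343.6 m
Alpha x=2438, y=45: 2210.8 m
Charlie x=-1563, y=562: 1861.4 m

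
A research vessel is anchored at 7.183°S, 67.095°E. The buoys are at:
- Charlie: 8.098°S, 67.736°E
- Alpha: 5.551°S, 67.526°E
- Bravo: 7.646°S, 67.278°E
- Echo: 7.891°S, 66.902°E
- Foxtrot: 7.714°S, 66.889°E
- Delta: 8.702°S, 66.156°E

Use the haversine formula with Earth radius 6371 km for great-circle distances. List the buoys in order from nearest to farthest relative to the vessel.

Computing each great-circle distance from 7.183°S, 67.095°E:
Bravo 7.646°S, 67.278°E: 55.3 km
Foxtrot 7.714°S, 66.889°E: 63.3 km
Echo 7.891°S, 66.902°E: 81.6 km
Charlie 8.098°S, 67.736°E: 123.9 km
Alpha 5.551°S, 67.526°E: 187.6 km
Delta 8.702°S, 66.156°E: 198.0 km

Bravo, Foxtrot, Echo, Charlie, Alpha, Delta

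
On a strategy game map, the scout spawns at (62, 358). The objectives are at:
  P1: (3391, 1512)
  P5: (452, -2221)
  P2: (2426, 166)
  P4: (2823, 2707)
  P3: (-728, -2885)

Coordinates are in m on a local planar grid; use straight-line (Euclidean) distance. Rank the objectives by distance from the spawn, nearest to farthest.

Computing each straight-line distance from (62, 358):
P2 (2426, 166): 2371.8 m
P5 (452, -2221): 2608.3 m
P3 (-728, -2885): 3337.8 m
P1 (3391, 1512): 3523.3 m
P4 (2823, 2707): 3625.0 m

P2, P5, P3, P1, P4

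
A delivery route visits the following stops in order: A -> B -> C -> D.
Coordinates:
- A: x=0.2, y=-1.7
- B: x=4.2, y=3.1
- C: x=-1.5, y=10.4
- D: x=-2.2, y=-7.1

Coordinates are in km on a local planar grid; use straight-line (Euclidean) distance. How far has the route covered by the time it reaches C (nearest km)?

16 km

Leg distances:
A→B: 6.2 km  (cumulative 6.2 km)
B→C: 9.3 km  (cumulative 15.5 km)
Cumulative distance at C ≈ 16 km.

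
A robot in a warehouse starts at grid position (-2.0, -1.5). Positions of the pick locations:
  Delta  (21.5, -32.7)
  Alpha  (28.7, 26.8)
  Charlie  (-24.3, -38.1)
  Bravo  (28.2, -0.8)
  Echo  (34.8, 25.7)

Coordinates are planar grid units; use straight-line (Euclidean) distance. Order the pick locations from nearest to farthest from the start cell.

Computing each straight-line distance from (-2.0, -1.5):
Bravo (28.2, -0.8): 30.2
Delta (21.5, -32.7): 39.1
Alpha (28.7, 26.8): 41.8
Charlie (-24.3, -38.1): 42.9
Echo (34.8, 25.7): 45.8

Bravo, Delta, Alpha, Charlie, Echo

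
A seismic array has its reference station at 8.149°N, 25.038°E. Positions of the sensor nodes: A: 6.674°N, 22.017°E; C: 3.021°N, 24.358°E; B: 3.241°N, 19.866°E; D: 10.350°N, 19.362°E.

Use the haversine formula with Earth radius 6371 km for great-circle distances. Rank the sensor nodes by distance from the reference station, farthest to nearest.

Distance from the reference station at 8.149°N, 25.038°E to each:
B 3.241°N, 19.866°E: 790.6 km
D 10.350°N, 19.362°E: 669.2 km
C 3.021°N, 24.358°E: 575.1 km
A 6.674°N, 22.017°E: 371.3 km

B, D, C, A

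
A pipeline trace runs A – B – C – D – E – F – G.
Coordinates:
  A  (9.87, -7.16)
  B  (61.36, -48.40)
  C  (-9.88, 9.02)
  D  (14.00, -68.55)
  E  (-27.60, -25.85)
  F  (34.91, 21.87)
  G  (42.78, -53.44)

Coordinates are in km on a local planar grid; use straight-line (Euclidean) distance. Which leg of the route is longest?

Leg distances:
A→B: 66.0 km
B→C: 91.5 km
C→D: 81.2 km
D→E: 59.6 km
E→F: 78.6 km
F→G: 75.7 km
The longest leg is B–C at 91.5 km.

B–C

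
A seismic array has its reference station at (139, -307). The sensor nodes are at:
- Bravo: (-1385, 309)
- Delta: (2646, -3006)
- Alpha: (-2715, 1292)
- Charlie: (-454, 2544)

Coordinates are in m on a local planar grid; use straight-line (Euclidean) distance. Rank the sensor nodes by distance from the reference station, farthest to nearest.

Distance from the reference station at (139, -307) to each:
Delta (2646, -3006): 3683.7 m
Alpha (-2715, 1292): 3271.4 m
Charlie (-454, 2544): 2912.0 m
Bravo (-1385, 309): 1643.8 m

Delta, Alpha, Charlie, Bravo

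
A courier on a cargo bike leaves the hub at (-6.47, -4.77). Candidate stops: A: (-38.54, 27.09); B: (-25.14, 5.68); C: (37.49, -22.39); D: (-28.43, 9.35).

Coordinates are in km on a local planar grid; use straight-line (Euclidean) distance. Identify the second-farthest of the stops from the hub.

A

Distance to each, sorted:
C: 47.4 km
A: 45.2 km
D: 26.1 km
B: 21.4 km
The second-farthest is A at 45.2 km.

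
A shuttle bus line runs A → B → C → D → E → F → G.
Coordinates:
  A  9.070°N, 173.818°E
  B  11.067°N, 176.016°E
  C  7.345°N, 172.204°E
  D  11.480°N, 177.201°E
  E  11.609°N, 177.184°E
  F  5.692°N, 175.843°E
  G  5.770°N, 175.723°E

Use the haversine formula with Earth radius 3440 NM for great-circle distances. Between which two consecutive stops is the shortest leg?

Leg distances:
A→B: 176.8 NM
B→C: 317.7 NM
C→D: 386.3 NM
D→E: 7.8 NM
E→F: 364.1 NM
F→G: 8.6 NM
The shortest leg is D–E at 7.8 NM.

D–E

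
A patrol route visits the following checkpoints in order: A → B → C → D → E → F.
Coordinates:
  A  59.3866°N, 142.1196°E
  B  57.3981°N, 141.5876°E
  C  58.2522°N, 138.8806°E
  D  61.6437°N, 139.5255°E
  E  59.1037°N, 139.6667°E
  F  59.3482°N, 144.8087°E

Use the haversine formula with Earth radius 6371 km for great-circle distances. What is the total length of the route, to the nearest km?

Leg distances:
A→B: 223.3 km  (cumulative 223.3 km)
B→C: 186.3 km  (cumulative 409.6 km)
C→D: 378.8 km  (cumulative 788.4 km)
D→E: 282.5 km  (cumulative 1070.9 km)
E→F: 293.7 km  (cumulative 1364.7 km)
Total route length ≈ 1365 km.

1365 km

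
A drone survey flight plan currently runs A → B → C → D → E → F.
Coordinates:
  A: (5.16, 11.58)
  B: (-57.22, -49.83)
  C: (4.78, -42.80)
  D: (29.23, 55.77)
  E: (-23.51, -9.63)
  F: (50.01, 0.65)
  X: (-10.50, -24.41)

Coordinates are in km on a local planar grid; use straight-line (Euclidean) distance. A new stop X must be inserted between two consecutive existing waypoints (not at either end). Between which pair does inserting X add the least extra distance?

Added distance for inserting X between each consecutive pair:
A–B: 4.9 km
B–C: 14.7 km
C–D: 11.8 km
D–E: 25.2 km
E–F: 10.9 km
Smallest added distance is 4.9 km, inserting between A and B.

between A and B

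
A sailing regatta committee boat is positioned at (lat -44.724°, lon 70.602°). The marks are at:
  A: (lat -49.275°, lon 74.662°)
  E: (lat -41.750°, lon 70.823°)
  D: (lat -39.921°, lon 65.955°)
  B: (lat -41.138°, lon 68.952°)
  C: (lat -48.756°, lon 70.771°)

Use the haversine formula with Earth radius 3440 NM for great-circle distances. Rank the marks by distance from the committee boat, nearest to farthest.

E, B, C, A, D

Distances from the committee boat:
E (lat -41.750°, lon 70.823°): 178.8 NM
B (lat -41.138°, lon 68.952°): 227.2 NM
C (lat -48.756°, lon 70.771°): 242.2 NM
A (lat -49.275°, lon 74.662°): 319.7 NM
D (lat -39.921°, lon 65.955°): 354.4 NM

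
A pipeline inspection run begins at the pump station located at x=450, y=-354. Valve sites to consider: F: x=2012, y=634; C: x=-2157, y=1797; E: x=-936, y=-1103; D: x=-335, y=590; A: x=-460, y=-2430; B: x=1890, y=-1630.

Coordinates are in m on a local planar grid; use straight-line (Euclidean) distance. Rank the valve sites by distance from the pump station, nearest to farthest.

D, E, F, B, A, C

Distance from the pump station at x=450, y=-354 to each:
D x=-335, y=590: 1227.7 m
E x=-936, y=-1103: 1575.4 m
F x=2012, y=634: 1848.2 m
B x=1890, y=-1630: 1924.0 m
A x=-460, y=-2430: 2266.7 m
C x=-2157, y=1797: 3379.8 m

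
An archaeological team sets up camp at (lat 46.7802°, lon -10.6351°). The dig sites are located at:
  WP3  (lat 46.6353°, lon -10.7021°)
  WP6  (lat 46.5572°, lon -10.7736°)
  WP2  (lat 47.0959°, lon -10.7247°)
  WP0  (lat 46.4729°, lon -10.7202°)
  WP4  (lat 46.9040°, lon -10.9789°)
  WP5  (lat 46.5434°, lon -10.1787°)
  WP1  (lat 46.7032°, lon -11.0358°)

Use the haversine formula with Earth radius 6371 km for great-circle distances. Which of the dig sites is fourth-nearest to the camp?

WP1

Distances from the camp ((lat 46.7802°, lon -10.6351°)):
WP3: 16.9 km
WP6: 27.0 km
WP4: 29.6 km
WP1: 31.7 km
WP0: 34.8 km
WP2: 35.8 km
WP5: 43.7 km
The fourth-nearest is WP1 at 31.7 km.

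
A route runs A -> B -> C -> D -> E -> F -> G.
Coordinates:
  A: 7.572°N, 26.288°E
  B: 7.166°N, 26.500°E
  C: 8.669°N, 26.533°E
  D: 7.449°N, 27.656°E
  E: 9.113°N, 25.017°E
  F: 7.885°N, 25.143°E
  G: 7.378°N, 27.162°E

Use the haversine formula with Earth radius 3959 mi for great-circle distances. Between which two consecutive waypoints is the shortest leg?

Leg distances:
A→B: 31.6 mi
B→C: 103.9 mi
C→D: 114.1 mi
D→E: 214.0 mi
E→F: 85.3 mi
F→G: 142.6 mi
The shortest leg is A–B at 31.6 mi.

A–B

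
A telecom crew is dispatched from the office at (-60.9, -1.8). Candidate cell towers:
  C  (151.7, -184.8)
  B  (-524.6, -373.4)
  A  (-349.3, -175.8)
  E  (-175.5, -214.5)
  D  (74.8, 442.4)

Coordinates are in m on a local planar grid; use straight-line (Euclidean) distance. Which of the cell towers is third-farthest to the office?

A

Distances from the office ((-60.9, -1.8)):
B: 594.2 m
D: 464.5 m
A: 336.8 m
C: 280.5 m
E: 241.6 m
The third-farthest is A at 336.8 m.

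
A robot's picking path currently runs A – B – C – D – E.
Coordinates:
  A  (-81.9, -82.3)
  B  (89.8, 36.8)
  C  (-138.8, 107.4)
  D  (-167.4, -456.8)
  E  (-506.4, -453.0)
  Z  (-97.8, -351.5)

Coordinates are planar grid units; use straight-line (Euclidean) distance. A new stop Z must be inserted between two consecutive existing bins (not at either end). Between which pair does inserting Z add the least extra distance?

Added distance for inserting Z between each consecutive pair:
A–B: 491.9
B–C: 652.7
C–D: 22.0
D–E: 208.2
Smallest added distance is 22.0, inserting between C and D.

between C and D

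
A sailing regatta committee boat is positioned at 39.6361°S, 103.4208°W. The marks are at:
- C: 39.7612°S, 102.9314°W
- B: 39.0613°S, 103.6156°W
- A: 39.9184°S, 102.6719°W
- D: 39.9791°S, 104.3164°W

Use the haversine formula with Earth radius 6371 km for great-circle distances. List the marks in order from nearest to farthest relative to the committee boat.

C, B, A, D

Distances from the committee boat:
C 39.7612°S, 102.9314°W: 44.1 km
B 39.0613°S, 103.6156°W: 66.1 km
A 39.9184°S, 102.6719°W: 71.3 km
D 39.9791°S, 104.3164°W: 85.5 km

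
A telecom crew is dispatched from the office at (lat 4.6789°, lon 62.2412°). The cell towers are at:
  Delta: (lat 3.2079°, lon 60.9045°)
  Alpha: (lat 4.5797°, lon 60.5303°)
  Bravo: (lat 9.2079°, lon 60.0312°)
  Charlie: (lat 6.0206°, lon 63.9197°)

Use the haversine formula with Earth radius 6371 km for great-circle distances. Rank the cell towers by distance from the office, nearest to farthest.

Distances from the office:
Alpha (lat 4.5797°, lon 60.5303°): 189.9 km
Delta (lat 3.2079°, lon 60.9045°): 220.8 km
Charlie (lat 6.0206°, lon 63.9197°): 238.3 km
Bravo (lat 9.2079°, lon 60.0312°): 559.5 km

Alpha, Delta, Charlie, Bravo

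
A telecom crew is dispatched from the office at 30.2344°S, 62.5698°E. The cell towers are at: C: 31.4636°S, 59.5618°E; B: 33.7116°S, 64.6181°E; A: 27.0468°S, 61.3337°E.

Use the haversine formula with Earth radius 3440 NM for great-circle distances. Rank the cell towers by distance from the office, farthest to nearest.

Distance from the office at 30.2344°S, 62.5698°E to each:
B 33.7116°S, 64.6181°E: 233.4 NM
A 27.0468°S, 61.3337°E: 202.2 NM
C 31.4636°S, 59.5618°E: 171.7 NM

B, A, C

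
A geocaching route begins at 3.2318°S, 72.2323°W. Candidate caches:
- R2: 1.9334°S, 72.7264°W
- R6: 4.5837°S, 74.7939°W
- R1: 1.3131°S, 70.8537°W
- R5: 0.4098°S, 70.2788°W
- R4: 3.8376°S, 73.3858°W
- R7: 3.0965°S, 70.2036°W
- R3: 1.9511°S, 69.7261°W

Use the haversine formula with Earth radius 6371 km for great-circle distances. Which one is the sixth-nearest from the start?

R6

Distance to each, sorted:
R4: 144.7 km
R2: 154.5 km
R7: 225.7 km
R1: 262.6 km
R3: 312.7 km
R6: 321.5 km
R5: 381.6 km
The sixth-nearest is R6 at 321.5 km.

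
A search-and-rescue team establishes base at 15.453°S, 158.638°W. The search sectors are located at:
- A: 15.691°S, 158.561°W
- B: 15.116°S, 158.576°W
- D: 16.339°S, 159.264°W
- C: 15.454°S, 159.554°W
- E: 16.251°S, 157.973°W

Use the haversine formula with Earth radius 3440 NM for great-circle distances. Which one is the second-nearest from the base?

Distance to each, sorted:
A: 15.0 NM
B: 20.5 NM
C: 53.0 NM
E: 61.4 NM
D: 64.3 NM
The second-nearest is B at 20.5 NM.

B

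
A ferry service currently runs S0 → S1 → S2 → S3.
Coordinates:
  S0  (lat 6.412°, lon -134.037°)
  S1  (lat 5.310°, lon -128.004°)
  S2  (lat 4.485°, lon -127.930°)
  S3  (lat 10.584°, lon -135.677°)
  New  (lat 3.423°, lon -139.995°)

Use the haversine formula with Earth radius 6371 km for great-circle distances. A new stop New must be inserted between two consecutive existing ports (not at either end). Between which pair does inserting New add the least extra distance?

between S2 and S3

Added distance for inserting New between each consecutive pair:
S0–S1: 1406.3 km
S1–S2: 2597.3 km
S2–S3: 1181.2 km
Smallest added distance is 1181.2 km, inserting between S2 and S3.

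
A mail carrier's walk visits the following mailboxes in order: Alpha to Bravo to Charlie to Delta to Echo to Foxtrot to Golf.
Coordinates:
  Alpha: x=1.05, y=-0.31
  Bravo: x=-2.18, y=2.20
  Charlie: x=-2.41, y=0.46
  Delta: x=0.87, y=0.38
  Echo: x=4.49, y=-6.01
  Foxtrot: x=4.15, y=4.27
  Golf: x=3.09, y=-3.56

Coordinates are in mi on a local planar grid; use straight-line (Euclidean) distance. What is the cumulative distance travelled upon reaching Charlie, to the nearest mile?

6 mi

Leg distances:
Alpha→Bravo: 4.1 mi  (cumulative 4.1 mi)
Bravo→Charlie: 1.8 mi  (cumulative 5.8 mi)
Cumulative distance at Charlie ≈ 6 mi.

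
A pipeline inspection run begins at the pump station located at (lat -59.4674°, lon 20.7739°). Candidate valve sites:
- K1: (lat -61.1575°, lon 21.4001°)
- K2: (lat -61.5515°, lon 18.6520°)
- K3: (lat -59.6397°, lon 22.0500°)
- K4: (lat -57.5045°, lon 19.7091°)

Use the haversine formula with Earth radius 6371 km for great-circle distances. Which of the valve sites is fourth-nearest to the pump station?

K2

Distance to each, sorted:
K3: 74.4 km
K1: 191.1 km
K4: 226.9 km
K2: 259.2 km
The fourth-nearest is K2 at 259.2 km.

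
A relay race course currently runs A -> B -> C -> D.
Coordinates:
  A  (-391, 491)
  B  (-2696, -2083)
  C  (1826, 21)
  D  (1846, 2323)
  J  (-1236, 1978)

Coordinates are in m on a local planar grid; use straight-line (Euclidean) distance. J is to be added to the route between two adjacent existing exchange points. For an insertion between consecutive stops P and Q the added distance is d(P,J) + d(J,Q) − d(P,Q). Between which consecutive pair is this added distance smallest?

Added distance for inserting J between each consecutive pair:
A–B: 2570.6 m
B–C: 2961.9 m
C–D: 4433.1 m
Smallest added distance is 2570.6 m, inserting between A and B.

between A and B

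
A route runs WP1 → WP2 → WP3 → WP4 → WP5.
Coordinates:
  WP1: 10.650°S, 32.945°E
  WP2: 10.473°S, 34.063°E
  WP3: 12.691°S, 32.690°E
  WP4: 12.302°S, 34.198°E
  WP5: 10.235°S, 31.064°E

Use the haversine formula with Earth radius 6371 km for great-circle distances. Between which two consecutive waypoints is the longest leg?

Leg distances:
WP1→WP2: 123.8 km
WP2→WP3: 288.4 km
WP3→WP4: 169.3 km
WP4→WP5: 411.8 km
The longest leg is WP4–WP5 at 411.8 km.

WP4–WP5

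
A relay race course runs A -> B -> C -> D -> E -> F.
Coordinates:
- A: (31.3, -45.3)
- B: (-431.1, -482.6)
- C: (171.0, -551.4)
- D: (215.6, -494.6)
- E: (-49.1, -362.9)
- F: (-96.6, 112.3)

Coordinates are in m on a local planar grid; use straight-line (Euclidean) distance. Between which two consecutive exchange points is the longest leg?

A–B

Leg distances:
A→B: 636.4 m
B→C: 606.0 m
C→D: 72.2 m
D→E: 295.7 m
E→F: 477.6 m
The longest leg is A–B at 636.4 m.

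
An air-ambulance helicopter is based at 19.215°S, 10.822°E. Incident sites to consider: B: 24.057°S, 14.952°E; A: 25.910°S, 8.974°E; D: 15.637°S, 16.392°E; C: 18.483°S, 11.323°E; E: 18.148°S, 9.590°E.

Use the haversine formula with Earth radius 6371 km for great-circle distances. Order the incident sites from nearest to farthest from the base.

Distance from the base at 19.215°S, 10.822°E to each:
C 18.483°S, 11.323°E: 97.0 km
E 18.148°S, 9.590°E: 175.8 km
B 24.057°S, 14.952°E: 687.0 km
D 15.637°S, 16.392°E: 712.3 km
A 25.910°S, 8.974°E: 768.2 km

C, E, B, D, A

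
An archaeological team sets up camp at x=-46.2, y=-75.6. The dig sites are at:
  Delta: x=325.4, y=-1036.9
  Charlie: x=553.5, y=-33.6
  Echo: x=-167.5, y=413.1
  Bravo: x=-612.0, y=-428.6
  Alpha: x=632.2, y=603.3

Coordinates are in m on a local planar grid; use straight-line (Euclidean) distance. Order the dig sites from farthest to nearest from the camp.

Delta, Alpha, Bravo, Charlie, Echo

Computing each straight-line distance from x=-46.2, y=-75.6:
Delta x=325.4, y=-1036.9: 1030.6 m
Alpha x=632.2, y=603.3: 959.8 m
Bravo x=-612.0, y=-428.6: 666.9 m
Charlie x=553.5, y=-33.6: 601.2 m
Echo x=-167.5, y=413.1: 503.5 m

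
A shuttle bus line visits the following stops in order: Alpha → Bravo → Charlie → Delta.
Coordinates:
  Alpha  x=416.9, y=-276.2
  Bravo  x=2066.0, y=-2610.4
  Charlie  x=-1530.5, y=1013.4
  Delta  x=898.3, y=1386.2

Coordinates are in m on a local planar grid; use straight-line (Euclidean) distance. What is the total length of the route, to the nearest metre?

10421 m

Leg distances:
Alpha→Bravo: 2858.0 m  (cumulative 2858.0 m)
Bravo→Charlie: 5105.6 m  (cumulative 7963.5 m)
Charlie→Delta: 2457.2 m  (cumulative 10420.8 m)
Total route length ≈ 10421 m.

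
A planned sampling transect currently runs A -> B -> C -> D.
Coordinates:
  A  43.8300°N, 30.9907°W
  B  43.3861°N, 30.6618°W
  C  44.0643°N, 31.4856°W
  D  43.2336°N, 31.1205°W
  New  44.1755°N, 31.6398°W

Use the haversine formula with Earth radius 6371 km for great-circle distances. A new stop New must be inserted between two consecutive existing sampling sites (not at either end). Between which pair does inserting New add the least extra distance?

between C and D

Added distance for inserting New between each consecutive pair:
A–B: 126.3 km
B–C: 34.9 km
C–D: 33.3 km
Smallest added distance is 33.3 km, inserting between C and D.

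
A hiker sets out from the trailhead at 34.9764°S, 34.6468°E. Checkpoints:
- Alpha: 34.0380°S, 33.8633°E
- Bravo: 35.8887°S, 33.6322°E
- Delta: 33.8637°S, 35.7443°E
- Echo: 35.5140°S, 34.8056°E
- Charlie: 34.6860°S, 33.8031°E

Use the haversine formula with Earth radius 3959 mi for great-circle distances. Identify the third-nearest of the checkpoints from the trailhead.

Alpha

Distance to each, sorted:
Echo: 38.2 mi
Charlie: 51.9 mi
Alpha: 78.7 mi
Bravo: 85.1 mi
Delta: 99.1 mi
The third-nearest is Alpha at 78.7 mi.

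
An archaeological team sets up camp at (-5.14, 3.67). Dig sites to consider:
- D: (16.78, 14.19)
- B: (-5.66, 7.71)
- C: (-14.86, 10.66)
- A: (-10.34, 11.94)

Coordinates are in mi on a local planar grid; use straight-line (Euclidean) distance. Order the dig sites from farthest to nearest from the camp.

Distance from the camp at (-5.14, 3.67) to each:
D (16.78, 14.19): 24.3 mi
C (-14.86, 10.66): 12.0 mi
A (-10.34, 11.94): 9.8 mi
B (-5.66, 7.71): 4.1 mi

D, C, A, B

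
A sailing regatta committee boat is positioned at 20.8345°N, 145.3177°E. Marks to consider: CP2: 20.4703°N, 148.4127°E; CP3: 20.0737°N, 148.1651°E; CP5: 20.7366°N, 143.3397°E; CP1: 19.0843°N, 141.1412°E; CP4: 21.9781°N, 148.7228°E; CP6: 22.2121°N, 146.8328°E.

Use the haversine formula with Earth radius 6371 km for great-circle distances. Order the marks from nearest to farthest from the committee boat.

Computing each great-circle distance from 20.8345°N, 145.3177°E:
CP5 20.7366°N, 143.3397°E: 205.9 km
CP6 22.2121°N, 146.8328°E: 219.1 km
CP3 20.0737°N, 148.1651°E: 308.5 km
CP2 20.4703°N, 148.4127°E: 324.6 km
CP4 21.9781°N, 148.7228°E: 374.7 km
CP1 19.0843°N, 141.1412°E: 477.9 km

CP5, CP6, CP3, CP2, CP4, CP1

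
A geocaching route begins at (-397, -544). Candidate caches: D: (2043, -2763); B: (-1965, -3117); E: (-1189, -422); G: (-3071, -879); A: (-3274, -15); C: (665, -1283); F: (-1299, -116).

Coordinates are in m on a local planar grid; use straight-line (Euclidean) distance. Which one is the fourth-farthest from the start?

Distance to each, sorted:
D: 3298.1 m
B: 3013.1 m
A: 2925.2 m
G: 2694.9 m
C: 1293.8 m
F: 998.4 m
E: 801.3 m
The fourth-farthest is G at 2694.9 m.

G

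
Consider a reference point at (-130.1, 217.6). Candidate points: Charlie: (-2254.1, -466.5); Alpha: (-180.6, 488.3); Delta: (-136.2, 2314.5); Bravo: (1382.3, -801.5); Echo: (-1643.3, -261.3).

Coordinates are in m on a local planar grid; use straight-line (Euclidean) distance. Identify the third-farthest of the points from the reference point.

Bravo

Distance to each, sorted:
Charlie: 2231.4 m
Delta: 2096.9 m
Bravo: 1823.7 m
Echo: 1587.2 m
Alpha: 275.4 m
The third-farthest is Bravo at 1823.7 m.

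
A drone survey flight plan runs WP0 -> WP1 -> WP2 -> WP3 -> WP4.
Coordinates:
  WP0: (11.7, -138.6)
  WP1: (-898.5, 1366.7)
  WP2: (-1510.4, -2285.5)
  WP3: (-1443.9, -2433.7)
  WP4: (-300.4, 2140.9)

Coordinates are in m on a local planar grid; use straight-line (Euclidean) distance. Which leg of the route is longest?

WP3–WP4

Leg distances:
WP0→WP1: 1759.1 m
WP1→WP2: 3703.1 m
WP2→WP3: 162.4 m
WP3→WP4: 4715.4 m
The longest leg is WP3–WP4 at 4715.4 m.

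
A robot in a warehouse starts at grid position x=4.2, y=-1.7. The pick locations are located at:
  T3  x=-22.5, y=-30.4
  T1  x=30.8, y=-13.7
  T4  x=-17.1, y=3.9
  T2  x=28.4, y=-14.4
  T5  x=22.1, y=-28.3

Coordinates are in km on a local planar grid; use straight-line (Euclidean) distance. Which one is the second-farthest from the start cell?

Distance to each, sorted:
T3: 39.2 km
T5: 32.1 km
T1: 29.2 km
T2: 27.3 km
T4: 22.0 km
The second-farthest is T5 at 32.1 km.

T5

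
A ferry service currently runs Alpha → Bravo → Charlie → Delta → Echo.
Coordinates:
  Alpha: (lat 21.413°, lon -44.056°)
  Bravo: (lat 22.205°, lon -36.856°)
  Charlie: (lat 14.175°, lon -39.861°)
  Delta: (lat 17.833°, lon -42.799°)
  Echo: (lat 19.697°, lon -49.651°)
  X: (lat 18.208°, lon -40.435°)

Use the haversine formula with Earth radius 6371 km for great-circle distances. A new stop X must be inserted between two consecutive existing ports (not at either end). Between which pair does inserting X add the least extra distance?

Added distance for inserting X between each consecutive pair:
Alpha–Bravo: 352.1 km
Bravo–Charlie: 85.5 km
Charlie–Delta: 192.2 km
Delta–Echo: 486.0 km
Smallest added distance is 85.5 km, inserting between Bravo and Charlie.

between Bravo and Charlie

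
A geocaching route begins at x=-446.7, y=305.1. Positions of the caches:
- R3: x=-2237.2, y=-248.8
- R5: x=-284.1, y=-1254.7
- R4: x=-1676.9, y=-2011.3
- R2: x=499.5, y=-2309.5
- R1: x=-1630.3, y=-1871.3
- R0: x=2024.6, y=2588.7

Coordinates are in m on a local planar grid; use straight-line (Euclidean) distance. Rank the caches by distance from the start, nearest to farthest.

Computing each straight-line distance from x=-446.7, y=305.1:
R5 x=-284.1, y=-1254.7: 1568.3 m
R3 x=-2237.2, y=-248.8: 1874.2 m
R1 x=-1630.3, y=-1871.3: 2477.4 m
R4 x=-1676.9, y=-2011.3: 2622.8 m
R2 x=499.5, y=-2309.5: 2780.5 m
R0 x=2024.6, y=2588.7: 3364.8 m

R5, R3, R1, R4, R2, R0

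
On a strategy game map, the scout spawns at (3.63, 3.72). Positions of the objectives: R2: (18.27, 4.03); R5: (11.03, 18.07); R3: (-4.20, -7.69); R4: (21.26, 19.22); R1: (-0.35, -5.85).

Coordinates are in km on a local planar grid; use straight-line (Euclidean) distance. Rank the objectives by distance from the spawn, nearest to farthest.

R1, R3, R2, R5, R4

Distances from the spawn:
R1 (-0.35, -5.85): 10.4 km
R3 (-4.20, -7.69): 13.8 km
R2 (18.27, 4.03): 14.6 km
R5 (11.03, 18.07): 16.1 km
R4 (21.26, 19.22): 23.5 km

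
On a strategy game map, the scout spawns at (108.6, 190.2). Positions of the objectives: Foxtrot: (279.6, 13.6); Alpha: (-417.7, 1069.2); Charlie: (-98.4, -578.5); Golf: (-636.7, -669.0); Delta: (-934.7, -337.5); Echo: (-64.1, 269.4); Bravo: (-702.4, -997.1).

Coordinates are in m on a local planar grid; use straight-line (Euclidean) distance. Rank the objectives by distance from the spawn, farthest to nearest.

Bravo, Delta, Golf, Alpha, Charlie, Foxtrot, Echo

Distances from the spawn:
Bravo (-702.4, -997.1): 1437.8 m
Delta (-934.7, -337.5): 1169.2 m
Golf (-636.7, -669.0): 1137.4 m
Alpha (-417.7, 1069.2): 1024.5 m
Charlie (-98.4, -578.5): 796.1 m
Foxtrot (279.6, 13.6): 245.8 m
Echo (-64.1, 269.4): 190.0 m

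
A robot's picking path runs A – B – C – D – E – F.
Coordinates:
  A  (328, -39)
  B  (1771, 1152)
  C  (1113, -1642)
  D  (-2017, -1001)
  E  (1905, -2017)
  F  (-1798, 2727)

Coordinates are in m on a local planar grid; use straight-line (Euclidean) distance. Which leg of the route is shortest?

A–B

Leg distances:
A→B: 1871.0 m
B→C: 2870.4 m
C→D: 3195.0 m
D→E: 4051.5 m
E→F: 6018.1 m
The shortest leg is A–B at 1871.0 m.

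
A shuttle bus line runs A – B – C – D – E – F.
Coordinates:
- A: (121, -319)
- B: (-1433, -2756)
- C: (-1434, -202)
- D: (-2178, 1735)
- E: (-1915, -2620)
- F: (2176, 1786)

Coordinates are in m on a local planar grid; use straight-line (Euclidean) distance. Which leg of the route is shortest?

C–D

Leg distances:
A→B: 2890.3 m
B→C: 2554.0 m
C→D: 2075.0 m
D→E: 4362.9 m
E→F: 6012.4 m
The shortest leg is C–D at 2075.0 m.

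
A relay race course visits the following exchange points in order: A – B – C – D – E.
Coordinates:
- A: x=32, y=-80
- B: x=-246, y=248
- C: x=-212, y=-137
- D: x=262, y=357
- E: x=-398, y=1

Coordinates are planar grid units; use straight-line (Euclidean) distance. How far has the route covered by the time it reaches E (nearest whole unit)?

2251

Leg distances:
A→B: 430.0  (cumulative 430.0)
B→C: 386.5  (cumulative 816.5)
C→D: 684.6  (cumulative 1501.1)
D→E: 749.9  (cumulative 2251.0)
Cumulative distance at E ≈ 2251.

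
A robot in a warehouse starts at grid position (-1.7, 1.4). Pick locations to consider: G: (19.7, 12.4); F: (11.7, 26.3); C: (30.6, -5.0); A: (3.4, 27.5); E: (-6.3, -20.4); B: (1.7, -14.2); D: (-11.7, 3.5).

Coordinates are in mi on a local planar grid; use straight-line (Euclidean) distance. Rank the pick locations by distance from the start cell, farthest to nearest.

C, F, A, G, E, B, D

Distances from the start cell:
C (30.6, -5.0): 32.9 mi
F (11.7, 26.3): 28.3 mi
A (3.4, 27.5): 26.6 mi
G (19.7, 12.4): 24.1 mi
E (-6.3, -20.4): 22.3 mi
B (1.7, -14.2): 16.0 mi
D (-11.7, 3.5): 10.2 mi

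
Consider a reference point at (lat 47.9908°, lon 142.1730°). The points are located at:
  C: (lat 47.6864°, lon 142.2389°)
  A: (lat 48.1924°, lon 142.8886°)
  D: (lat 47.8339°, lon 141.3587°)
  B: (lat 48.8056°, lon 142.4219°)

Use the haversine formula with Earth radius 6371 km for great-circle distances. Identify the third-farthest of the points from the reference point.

Distance to each, sorted:
B: 92.4 km
D: 63.1 km
A: 57.7 km
C: 34.2 km
The third-farthest is A at 57.7 km.

A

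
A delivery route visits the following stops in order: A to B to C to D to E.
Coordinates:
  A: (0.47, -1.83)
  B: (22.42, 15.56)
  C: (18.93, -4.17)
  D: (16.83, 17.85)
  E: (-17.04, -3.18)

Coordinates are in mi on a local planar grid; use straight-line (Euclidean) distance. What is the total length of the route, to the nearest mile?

Leg distances:
A→B: 28.0 mi  (cumulative 28.0 mi)
B→C: 20.0 mi  (cumulative 48.0 mi)
C→D: 22.1 mi  (cumulative 70.2 mi)
D→E: 39.9 mi  (cumulative 110.0 mi)
Total route length ≈ 110 mi.

110 mi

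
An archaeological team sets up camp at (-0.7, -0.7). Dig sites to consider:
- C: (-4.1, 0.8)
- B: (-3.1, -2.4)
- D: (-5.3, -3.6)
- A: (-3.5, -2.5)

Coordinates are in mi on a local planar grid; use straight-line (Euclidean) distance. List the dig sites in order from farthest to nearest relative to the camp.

D, C, A, B

Computing each straight-line distance from (-0.7, -0.7):
D (-5.3, -3.6): 5.4 mi
C (-4.1, 0.8): 3.7 mi
A (-3.5, -2.5): 3.3 mi
B (-3.1, -2.4): 2.9 mi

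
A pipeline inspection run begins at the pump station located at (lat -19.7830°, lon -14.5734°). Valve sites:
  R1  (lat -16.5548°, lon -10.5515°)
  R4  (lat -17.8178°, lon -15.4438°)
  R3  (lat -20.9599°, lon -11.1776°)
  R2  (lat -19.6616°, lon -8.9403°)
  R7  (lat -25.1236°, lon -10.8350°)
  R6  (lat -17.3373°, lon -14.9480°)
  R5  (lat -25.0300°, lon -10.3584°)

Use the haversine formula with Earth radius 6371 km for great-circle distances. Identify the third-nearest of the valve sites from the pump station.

R3

Distances from the pump station ((lat -19.7830°, lon -14.5734°)):
R4: 236.9 km
R6: 274.8 km
R3: 377.4 km
R1: 556.2 km
R2: 589.8 km
R7: 707.2 km
R5: 726.6 km
The third-nearest is R3 at 377.4 km.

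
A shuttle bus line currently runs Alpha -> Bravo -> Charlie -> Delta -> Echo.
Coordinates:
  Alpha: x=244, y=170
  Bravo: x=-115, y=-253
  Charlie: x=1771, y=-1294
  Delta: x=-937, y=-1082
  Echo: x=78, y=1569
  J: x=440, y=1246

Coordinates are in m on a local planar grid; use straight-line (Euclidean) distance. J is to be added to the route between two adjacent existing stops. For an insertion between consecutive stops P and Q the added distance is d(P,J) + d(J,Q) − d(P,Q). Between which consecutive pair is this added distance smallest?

Added distance for inserting J between each consecutive pair:
Alpha–Bravo: 2137.3 m
Bravo–Charlie: 2311.8 m
Charlie–Delta: 2856.1 m
Delta–Echo: 351.2 m
Smallest added distance is 351.2 m, inserting between Delta and Echo.

between Delta and Echo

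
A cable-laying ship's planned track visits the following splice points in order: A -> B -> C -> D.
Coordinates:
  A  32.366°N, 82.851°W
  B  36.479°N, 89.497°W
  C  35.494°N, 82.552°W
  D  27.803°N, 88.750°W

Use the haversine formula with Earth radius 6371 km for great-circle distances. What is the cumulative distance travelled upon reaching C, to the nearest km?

1396 km

Leg distances:
A→B: 761.7 km  (cumulative 761.7 km)
B→C: 634.2 km  (cumulative 1396.0 km)
Cumulative distance at C ≈ 1396 km.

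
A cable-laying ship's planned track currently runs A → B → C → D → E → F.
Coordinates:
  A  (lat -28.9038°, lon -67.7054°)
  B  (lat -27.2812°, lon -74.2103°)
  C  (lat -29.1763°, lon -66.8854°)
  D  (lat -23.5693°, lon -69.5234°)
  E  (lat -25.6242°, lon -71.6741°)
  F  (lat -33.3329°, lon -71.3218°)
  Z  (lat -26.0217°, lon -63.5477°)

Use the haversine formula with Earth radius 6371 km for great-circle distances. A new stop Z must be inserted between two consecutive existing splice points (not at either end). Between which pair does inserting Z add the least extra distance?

Added distance for inserting Z between each consecutive pair:
A–B: 926.0 km
B–C: 801.6 km
C–D: 466.1 km
D–E: 1160.9 km
E–F: 1062.6 km
Smallest added distance is 466.1 km, inserting between C and D.

between C and D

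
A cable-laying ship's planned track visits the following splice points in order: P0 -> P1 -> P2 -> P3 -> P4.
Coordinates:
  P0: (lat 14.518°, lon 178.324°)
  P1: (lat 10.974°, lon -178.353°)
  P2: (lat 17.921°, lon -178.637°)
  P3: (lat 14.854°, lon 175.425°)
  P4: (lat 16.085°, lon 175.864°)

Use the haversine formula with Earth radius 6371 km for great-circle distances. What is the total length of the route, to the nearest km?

Leg distances:
P0→P1: 534.0 km  (cumulative 534.0 km)
P1→P2: 773.1 km  (cumulative 1307.1 km)
P2→P3: 719.3 km  (cumulative 2026.4 km)
P3→P4: 144.7 km  (cumulative 2171.1 km)
Total route length ≈ 2171 km.

2171 km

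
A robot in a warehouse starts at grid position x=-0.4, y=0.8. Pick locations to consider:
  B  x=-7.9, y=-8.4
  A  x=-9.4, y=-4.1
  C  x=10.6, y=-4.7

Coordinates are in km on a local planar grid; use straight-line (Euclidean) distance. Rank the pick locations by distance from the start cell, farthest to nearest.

C, B, A

Distances from the start cell:
C x=10.6, y=-4.7: 12.3 km
B x=-7.9, y=-8.4: 11.9 km
A x=-9.4, y=-4.1: 10.2 km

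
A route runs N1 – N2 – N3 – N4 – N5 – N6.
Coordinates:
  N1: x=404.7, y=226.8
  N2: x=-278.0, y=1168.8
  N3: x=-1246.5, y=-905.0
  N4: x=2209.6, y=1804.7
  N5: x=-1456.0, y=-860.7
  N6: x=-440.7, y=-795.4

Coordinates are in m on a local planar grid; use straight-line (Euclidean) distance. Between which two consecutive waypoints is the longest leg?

N4–N5

Leg distances:
N1→N2: 1163.4 m
N2→N3: 2288.8 m
N3→N4: 4391.7 m
N4→N5: 4532.2 m
N5→N6: 1017.4 m
The longest leg is N4–N5 at 4532.2 m.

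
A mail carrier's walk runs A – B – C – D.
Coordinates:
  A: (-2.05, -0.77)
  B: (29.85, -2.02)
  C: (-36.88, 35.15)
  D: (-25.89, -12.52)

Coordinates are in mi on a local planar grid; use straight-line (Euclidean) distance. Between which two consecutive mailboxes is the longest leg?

B–C

Leg distances:
A→B: 31.9 mi
B→C: 76.4 mi
C→D: 48.9 mi
The longest leg is B–C at 76.4 mi.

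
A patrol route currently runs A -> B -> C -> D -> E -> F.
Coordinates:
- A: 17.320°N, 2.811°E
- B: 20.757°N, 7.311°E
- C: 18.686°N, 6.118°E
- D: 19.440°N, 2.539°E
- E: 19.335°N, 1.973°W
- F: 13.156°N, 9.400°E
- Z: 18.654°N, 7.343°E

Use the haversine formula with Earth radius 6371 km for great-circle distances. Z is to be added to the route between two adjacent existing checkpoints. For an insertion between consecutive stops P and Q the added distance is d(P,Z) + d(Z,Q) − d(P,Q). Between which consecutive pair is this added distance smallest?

between B and C

Added distance for inserting Z between each consecutive pair:
A–B: 127.6 km
B–C: 101.0 km
C–D: 256.2 km
D–E: 1021.3 km
E–F: 237.7 km
Smallest added distance is 101.0 km, inserting between B and C.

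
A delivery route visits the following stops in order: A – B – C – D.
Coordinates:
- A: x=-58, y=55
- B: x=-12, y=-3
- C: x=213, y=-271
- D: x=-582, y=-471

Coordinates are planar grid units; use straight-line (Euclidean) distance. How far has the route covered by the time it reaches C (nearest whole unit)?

Leg distances:
A→B: 74.0  (cumulative 74.0)
B→C: 349.9  (cumulative 424.0)
Cumulative distance at C ≈ 424.

424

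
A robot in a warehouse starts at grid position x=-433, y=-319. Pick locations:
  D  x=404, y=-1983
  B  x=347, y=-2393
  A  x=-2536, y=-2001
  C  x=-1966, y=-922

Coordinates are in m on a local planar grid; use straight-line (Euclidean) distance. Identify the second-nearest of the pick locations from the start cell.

D

Distances from the start cell (x=-433, y=-319):
C: 1647.3 m
D: 1862.6 m
B: 2215.8 m
A: 2692.9 m
The second-nearest is D at 1862.6 m.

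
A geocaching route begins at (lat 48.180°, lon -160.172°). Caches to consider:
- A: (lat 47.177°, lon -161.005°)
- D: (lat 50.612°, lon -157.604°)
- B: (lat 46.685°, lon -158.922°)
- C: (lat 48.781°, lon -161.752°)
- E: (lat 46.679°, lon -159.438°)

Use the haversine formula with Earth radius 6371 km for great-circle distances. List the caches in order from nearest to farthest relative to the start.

Computing each great-circle distance from (lat 48.180°, lon -160.172°):
A (lat 47.177°, lon -161.005°): 127.8 km
C (lat 48.781°, lon -161.752°): 134.3 km
E (lat 46.679°, lon -159.438°): 175.8 km
B (lat 46.685°, lon -158.922°): 191.0 km
D (lat 50.612°, lon -157.604°): 328.1 km

A, C, E, B, D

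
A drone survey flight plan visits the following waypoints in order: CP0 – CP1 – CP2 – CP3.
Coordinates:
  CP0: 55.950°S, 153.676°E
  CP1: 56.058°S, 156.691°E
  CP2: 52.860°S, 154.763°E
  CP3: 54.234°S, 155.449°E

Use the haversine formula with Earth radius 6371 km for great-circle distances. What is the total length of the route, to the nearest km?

Leg distances:
CP0→CP1: 187.8 km  (cumulative 187.8 km)
CP1→CP2: 376.8 km  (cumulative 564.6 km)
CP2→CP3: 159.4 km  (cumulative 723.9 km)
Total route length ≈ 724 km.

724 km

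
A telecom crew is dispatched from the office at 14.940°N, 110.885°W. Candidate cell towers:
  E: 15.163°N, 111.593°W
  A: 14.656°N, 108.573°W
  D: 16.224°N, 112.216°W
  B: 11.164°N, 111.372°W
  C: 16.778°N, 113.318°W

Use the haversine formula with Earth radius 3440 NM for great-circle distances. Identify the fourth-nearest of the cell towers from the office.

C

Distances from the office (14.940°N, 110.885°W):
E: 43.2 NM
D: 108.9 NM
A: 135.3 NM
C: 178.7 NM
B: 228.5 NM
The fourth-nearest is C at 178.7 NM.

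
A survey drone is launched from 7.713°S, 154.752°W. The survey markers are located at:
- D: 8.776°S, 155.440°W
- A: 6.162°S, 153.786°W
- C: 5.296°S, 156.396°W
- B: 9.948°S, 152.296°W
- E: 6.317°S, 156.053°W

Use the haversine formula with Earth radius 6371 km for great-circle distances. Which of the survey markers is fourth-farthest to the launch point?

Distances from the launch point (7.713°S, 154.752°W):
B: 366.8 km
C: 324.4 km
E: 211.4 km
A: 202.8 km
D: 140.4 km
The fourth-farthest is A at 202.8 km.

A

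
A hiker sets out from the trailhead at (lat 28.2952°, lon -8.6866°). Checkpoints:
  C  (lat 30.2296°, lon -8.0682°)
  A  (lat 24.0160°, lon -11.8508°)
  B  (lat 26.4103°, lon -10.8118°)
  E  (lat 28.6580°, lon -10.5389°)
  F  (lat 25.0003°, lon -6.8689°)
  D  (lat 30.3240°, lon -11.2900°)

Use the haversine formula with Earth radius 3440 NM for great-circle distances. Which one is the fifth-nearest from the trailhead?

F

Distance to each, sorted:
E: 100.2 NM
C: 120.6 NM
B: 160.2 NM
D: 182.8 NM
F: 220.6 NM
A: 308.3 NM
The fifth-nearest is F at 220.6 NM.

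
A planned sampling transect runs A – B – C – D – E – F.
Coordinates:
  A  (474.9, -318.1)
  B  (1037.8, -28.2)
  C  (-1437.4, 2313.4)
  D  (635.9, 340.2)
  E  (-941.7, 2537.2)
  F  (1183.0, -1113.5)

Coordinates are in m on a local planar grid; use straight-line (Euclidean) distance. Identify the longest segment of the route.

E–F

Leg distances:
A→B: 633.2 m
B→C: 3407.3 m
C→D: 2862.2 m
D→E: 2704.7 m
E→F: 4224.0 m
The longest leg is E–F at 4224.0 m.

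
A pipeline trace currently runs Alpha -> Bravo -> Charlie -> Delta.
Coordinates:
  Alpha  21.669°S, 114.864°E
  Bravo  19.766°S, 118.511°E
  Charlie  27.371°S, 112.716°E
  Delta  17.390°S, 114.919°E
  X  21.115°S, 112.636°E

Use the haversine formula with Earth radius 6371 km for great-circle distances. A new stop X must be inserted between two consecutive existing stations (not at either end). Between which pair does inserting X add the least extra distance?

Added distance for inserting X between each consecutive pair:
Alpha–Bravo: 434.6 km
Bravo–Charlie: 294.8 km
Charlie–Delta: 41.6 km
Smallest added distance is 41.6 km, inserting between Charlie and Delta.

between Charlie and Delta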